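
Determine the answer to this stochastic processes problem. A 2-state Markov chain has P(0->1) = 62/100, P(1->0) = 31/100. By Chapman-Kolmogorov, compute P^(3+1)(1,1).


P^4 = P^3 * P^1
Computing via matrix multiplication of the transition matrix.
Entry (1,1) of P^4 = 0.6667

0.6667


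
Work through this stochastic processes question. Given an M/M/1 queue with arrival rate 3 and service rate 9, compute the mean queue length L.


rho = 3/9 = 0.3333
L = rho/(1-rho)
= 0.3333/0.6667
= 0.5000

0.5000


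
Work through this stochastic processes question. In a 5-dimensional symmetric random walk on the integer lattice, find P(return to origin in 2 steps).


P(return in 2 steps) = P(reverse first step) = 1/(2d)
= 1/10
= 0.1000

0.1000


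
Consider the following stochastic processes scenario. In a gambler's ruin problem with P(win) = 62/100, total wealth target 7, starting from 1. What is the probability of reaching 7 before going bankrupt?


Gambler's ruin formula:
r = q/p = 0.3800/0.6200 = 0.6129
P(win) = (1 - r^i)/(1 - r^N)
= (1 - 0.6129^1)/(1 - 0.6129^7)
= 0.4001

0.4001


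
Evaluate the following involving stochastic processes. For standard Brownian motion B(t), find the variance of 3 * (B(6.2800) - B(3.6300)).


Var(alpha*(B(t)-B(s))) = alpha^2 * (t-s)
= 3^2 * (6.2800 - 3.6300)
= 9 * 2.6500
= 23.8500

23.8500


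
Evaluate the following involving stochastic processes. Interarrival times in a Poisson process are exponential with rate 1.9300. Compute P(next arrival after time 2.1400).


P(X > t) = exp(-lambda * t)
= exp(-1.9300 * 2.1400)
= exp(-4.1302) = 0.0161

0.0161


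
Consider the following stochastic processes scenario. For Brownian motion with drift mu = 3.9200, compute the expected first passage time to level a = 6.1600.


Expected first passage time = a/mu
= 6.1600/3.9200
= 1.5714

1.5714


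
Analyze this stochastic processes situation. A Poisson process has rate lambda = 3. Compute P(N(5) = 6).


P(N(t)=k) = (lambda*t)^k * exp(-lambda*t) / k!
lambda*t = 15
= 15^6 * exp(-15) / 6!
= 11390625 * 3.0590e-07 / 720
= 0.0048

0.0048


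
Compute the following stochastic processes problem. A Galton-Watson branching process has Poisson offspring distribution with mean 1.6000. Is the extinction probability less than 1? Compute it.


Since mu = 1.6000 > 1, extinction prob q < 1.
Solve s = exp(mu*(s-1)) iteratively.
q = 0.3580

0.3580


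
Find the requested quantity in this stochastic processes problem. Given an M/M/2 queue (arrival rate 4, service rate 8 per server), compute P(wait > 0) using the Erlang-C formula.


a = lambda/mu = 0.5000
rho = a/c = 0.2500
Erlang-C formula applied:
C(c,a) = 0.1000

0.1000


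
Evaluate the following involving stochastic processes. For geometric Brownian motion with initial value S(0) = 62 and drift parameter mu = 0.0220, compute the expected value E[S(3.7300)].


E[S(t)] = S(0) * exp(mu * t)
= 62 * exp(0.0220 * 3.7300)
= 62 * 1.0855
= 67.3023

67.3023


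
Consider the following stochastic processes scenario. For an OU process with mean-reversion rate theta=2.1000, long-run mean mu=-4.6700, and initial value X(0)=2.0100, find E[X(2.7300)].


E[X(t)] = mu + (X(0) - mu)*exp(-theta*t)
= -4.6700 + (2.0100 - -4.6700)*exp(-2.1000*2.7300)
= -4.6700 + 6.6800 * 0.0032
= -4.6484

-4.6484


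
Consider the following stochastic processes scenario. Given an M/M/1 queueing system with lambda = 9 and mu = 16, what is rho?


rho = lambda/mu
= 9/16
= 0.5625

0.5625


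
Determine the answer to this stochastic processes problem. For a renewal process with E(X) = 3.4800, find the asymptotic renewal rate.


Long-run renewal rate = 1/E(X)
= 1/3.4800
= 0.2874

0.2874


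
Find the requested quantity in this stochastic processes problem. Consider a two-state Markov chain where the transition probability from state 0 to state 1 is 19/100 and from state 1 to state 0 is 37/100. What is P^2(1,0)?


Computing P^2 by matrix multiplication.
P = [[0.8100, 0.1900], [0.3700, 0.6300]]
After raising P to the power 2:
P^2(1,0) = 0.5328

0.5328


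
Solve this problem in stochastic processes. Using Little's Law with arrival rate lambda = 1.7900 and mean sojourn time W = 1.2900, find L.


Little's Law: L = lambda * W
= 1.7900 * 1.2900
= 2.3091

2.3091


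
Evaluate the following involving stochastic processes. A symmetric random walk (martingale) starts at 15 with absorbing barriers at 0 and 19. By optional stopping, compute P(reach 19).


By optional stopping theorem: E(M at tau) = M(0) = 15
P(hit 19)*19 + P(hit 0)*0 = 15
P(hit 19) = (15 - 0)/(19 - 0) = 15/19 = 0.7895

0.7895


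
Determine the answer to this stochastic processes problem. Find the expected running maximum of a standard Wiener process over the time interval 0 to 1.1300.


E(max B(s)) = sqrt(2t/pi)
= sqrt(2*1.1300/pi)
= sqrt(0.7194)
= 0.8482

0.8482


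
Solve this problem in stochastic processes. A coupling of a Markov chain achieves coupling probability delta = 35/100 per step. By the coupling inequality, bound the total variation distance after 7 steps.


TV distance bound <= (1-delta)^n
= (1 - 0.3500)^7
= 0.6500^7
= 0.0490

0.0490


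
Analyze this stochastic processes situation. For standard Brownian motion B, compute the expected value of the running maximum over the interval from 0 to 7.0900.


E(max B(s)) = sqrt(2t/pi)
= sqrt(2*7.0900/pi)
= sqrt(4.5136)
= 2.1245

2.1245


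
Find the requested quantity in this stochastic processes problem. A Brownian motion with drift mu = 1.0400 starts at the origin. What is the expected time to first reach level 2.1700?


Expected first passage time = a/mu
= 2.1700/1.0400
= 2.0865

2.0865


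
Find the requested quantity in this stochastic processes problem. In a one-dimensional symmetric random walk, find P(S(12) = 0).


P(S(12) = 0) = C(12,6) / 4^6
= 924 / 4096
= 0.2256

0.2256


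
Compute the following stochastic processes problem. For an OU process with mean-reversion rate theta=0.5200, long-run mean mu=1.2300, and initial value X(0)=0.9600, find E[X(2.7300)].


E[X(t)] = mu + (X(0) - mu)*exp(-theta*t)
= 1.2300 + (0.9600 - 1.2300)*exp(-0.5200*2.7300)
= 1.2300 + -0.2700 * 0.2418
= 1.1647

1.1647


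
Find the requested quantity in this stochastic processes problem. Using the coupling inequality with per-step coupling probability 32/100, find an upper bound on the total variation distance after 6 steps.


TV distance bound <= (1-delta)^n
= (1 - 0.3200)^6
= 0.6800^6
= 0.0989

0.0989


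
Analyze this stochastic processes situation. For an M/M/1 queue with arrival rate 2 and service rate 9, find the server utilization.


rho = lambda/mu
= 2/9
= 0.2222

0.2222


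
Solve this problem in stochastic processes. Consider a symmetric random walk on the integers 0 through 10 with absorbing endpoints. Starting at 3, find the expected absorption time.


For symmetric RW on 0,...,N with absorbing barriers, E(i) = i*(N-i)
E(3) = 3 * 7 = 21

21


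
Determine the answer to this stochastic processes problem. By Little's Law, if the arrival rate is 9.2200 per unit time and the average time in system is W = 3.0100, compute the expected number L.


Little's Law: L = lambda * W
= 9.2200 * 3.0100
= 27.7522

27.7522


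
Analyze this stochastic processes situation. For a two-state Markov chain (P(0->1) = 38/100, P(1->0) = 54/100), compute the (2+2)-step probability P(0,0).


P^4 = P^2 * P^2
Computing via matrix multiplication of the transition matrix.
Entry (0,0) of P^4 = 0.5870

0.5870


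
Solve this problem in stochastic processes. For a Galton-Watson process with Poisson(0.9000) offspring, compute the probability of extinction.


Since mu = 0.9000 <= 1, extinction probability = 1.

1.0000


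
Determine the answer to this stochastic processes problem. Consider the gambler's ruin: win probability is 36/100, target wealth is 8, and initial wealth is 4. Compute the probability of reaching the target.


Gambler's ruin formula:
r = q/p = 0.6400/0.3600 = 1.7778
P(win) = (1 - r^i)/(1 - r^N)
= (1 - 1.7778^4)/(1 - 1.7778^8)
= 0.0910

0.0910


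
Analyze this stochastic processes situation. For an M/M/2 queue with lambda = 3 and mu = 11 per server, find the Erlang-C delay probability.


a = lambda/mu = 0.2727
rho = a/c = 0.1364
Erlang-C formula applied:
C(c,a) = 0.0327

0.0327


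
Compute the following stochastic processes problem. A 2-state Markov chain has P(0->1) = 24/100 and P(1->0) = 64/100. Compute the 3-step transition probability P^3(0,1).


Computing P^3 by matrix multiplication.
P = [[0.7600, 0.2400], [0.6400, 0.3600]]
After raising P to the power 3:
P^3(0,1) = 0.2723

0.2723


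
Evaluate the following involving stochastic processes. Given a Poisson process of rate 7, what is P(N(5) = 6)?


P(N(t)=k) = (lambda*t)^k * exp(-lambda*t) / k!
lambda*t = 35
= 35^6 * exp(-35) / 6!
= 1838265625 * 6.3051e-16 / 720
= 1.6098e-09

1.6098e-09


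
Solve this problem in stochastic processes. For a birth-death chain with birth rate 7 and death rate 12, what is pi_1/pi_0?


For birth-death process, pi_n/pi_0 = (lambda/mu)^n
= (7/12)^1
= 0.5833

0.5833


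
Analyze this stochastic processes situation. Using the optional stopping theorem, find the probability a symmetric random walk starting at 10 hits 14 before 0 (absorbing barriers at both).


By optional stopping theorem: E(M at tau) = M(0) = 10
P(hit 14)*14 + P(hit 0)*0 = 10
P(hit 14) = (10 - 0)/(14 - 0) = 5/7 = 0.7143

0.7143


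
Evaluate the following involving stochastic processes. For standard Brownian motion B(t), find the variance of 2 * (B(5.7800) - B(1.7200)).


Var(alpha*(B(t)-B(s))) = alpha^2 * (t-s)
= 2^2 * (5.7800 - 1.7200)
= 4 * 4.0600
= 16.2400

16.2400


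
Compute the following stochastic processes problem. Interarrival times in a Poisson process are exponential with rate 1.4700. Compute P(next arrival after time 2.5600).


P(X > t) = exp(-lambda * t)
= exp(-1.4700 * 2.5600)
= exp(-3.7632) = 0.0232

0.0232


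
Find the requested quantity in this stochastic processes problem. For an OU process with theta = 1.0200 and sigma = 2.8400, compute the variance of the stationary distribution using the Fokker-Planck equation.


Stationary variance = sigma^2 / (2*theta)
= 2.8400^2 / (2*1.0200)
= 8.0656 / 2.0400
= 3.9537

3.9537


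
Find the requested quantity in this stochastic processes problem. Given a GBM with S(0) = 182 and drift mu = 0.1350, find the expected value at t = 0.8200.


E[S(t)] = S(0) * exp(mu * t)
= 182 * exp(0.1350 * 0.8200)
= 182 * 1.1171
= 203.3049

203.3049


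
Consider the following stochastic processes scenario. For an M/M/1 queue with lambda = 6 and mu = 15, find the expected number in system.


rho = 6/15 = 0.4000
L = rho/(1-rho)
= 0.4000/0.6000
= 0.6667

0.6667


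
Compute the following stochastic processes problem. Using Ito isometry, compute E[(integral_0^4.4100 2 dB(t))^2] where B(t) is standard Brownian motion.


By Ito isometry: E[(int f dB)^2] = int f^2 dt
= 2^2 * 4.4100
= 4 * 4.4100 = 17.6400

17.6400


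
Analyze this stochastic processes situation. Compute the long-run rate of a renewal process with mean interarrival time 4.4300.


Long-run renewal rate = 1/E(X)
= 1/4.4300
= 0.2257

0.2257


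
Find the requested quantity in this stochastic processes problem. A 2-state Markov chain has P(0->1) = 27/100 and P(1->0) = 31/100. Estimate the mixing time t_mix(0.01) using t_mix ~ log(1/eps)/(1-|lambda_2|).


lambda_2 = |1 - p01 - p10| = |1 - 0.2700 - 0.3100| = 0.4200
t_mix ~ log(1/eps)/(1 - |lambda_2|)
= log(100)/(1 - 0.4200) = 4.6052/0.5800
= 7.9399

7.9399


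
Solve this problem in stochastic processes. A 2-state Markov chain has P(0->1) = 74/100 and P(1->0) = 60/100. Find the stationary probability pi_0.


Stationary distribution: pi_0 = p10/(p01+p10), pi_1 = p01/(p01+p10)
p01 = 0.7400, p10 = 0.6000
pi_0 = 0.4478

0.4478


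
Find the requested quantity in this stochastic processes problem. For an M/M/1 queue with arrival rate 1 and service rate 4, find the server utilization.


rho = lambda/mu
= 1/4
= 0.2500

0.2500


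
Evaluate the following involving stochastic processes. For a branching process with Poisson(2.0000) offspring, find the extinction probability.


Since mu = 2.0000 > 1, extinction prob q < 1.
Solve s = exp(mu*(s-1)) iteratively.
q = 0.2032

0.2032


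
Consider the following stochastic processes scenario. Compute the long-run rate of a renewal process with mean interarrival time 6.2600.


Long-run renewal rate = 1/E(X)
= 1/6.2600
= 0.1597

0.1597


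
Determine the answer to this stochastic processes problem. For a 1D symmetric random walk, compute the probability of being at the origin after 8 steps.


P(S(8) = 0) = C(8,4) / 4^4
= 70 / 256
= 0.2734

0.2734


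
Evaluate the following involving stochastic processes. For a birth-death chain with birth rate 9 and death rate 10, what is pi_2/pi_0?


For birth-death process, pi_n/pi_0 = (lambda/mu)^n
= (9/10)^2
= 0.8100

0.8100


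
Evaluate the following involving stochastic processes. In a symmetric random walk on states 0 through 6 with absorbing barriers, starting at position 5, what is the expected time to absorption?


For symmetric RW on 0,...,N with absorbing barriers, E(i) = i*(N-i)
E(5) = 5 * 1 = 5

5


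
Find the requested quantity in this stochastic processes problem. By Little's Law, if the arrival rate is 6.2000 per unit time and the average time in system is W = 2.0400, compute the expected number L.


Little's Law: L = lambda * W
= 6.2000 * 2.0400
= 12.6480

12.6480


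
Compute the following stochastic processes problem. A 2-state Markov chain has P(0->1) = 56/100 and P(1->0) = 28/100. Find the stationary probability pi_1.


Stationary distribution: pi_0 = p10/(p01+p10), pi_1 = p01/(p01+p10)
p01 = 0.5600, p10 = 0.2800
pi_1 = 0.6667

0.6667


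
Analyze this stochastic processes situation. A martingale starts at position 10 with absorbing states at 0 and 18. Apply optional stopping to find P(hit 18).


By optional stopping theorem: E(M at tau) = M(0) = 10
P(hit 18)*18 + P(hit 0)*0 = 10
P(hit 18) = (10 - 0)/(18 - 0) = 5/9 = 0.5556

0.5556


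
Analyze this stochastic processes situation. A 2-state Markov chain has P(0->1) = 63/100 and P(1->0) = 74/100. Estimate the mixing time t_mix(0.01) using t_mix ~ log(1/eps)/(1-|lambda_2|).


lambda_2 = |1 - p01 - p10| = |1 - 0.6300 - 0.7400| = 0.3700
t_mix ~ log(1/eps)/(1 - |lambda_2|)
= log(100)/(1 - 0.3700) = 4.6052/0.6300
= 7.3098

7.3098


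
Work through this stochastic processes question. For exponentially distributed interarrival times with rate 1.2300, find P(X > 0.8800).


P(X > t) = exp(-lambda * t)
= exp(-1.2300 * 0.8800)
= exp(-1.0824) = 0.3388

0.3388


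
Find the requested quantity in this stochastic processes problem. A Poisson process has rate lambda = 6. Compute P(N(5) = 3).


P(N(t)=k) = (lambda*t)^k * exp(-lambda*t) / k!
lambda*t = 30
= 30^3 * exp(-30) / 3!
= 27000 * 9.3576e-14 / 6
= 4.2109e-10

4.2109e-10


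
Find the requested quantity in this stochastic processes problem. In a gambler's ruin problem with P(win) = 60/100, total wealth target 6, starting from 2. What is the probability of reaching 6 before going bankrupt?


Gambler's ruin formula:
r = q/p = 0.4000/0.6000 = 0.6667
P(win) = (1 - r^i)/(1 - r^N)
= (1 - 0.6667^2)/(1 - 0.6667^6)
= 0.6090

0.6090


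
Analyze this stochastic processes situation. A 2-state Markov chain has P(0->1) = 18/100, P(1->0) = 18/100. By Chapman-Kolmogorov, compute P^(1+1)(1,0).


P^2 = P^1 * P^1
Computing via matrix multiplication of the transition matrix.
Entry (1,0) of P^2 = 0.2952

0.2952


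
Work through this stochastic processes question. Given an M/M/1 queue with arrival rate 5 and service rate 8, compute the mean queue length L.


rho = 5/8 = 0.6250
L = rho/(1-rho)
= 0.6250/0.3750
= 1.6667

1.6667


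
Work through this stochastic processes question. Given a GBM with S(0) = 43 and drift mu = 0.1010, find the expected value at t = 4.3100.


E[S(t)] = S(0) * exp(mu * t)
= 43 * exp(0.1010 * 4.3100)
= 43 * 1.5454
= 66.4540

66.4540


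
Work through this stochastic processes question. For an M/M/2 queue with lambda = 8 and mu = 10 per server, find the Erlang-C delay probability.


a = lambda/mu = 0.8000
rho = a/c = 0.4000
Erlang-C formula applied:
C(c,a) = 0.2286

0.2286


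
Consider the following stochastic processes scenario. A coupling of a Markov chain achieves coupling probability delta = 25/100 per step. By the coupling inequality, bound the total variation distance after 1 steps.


TV distance bound <= (1-delta)^n
= (1 - 0.2500)^1
= 0.7500^1
= 0.7500

0.7500


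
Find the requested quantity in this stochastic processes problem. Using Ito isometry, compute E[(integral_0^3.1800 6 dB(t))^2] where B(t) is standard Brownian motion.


By Ito isometry: E[(int f dB)^2] = int f^2 dt
= 6^2 * 3.1800
= 36 * 3.1800 = 114.4800

114.4800


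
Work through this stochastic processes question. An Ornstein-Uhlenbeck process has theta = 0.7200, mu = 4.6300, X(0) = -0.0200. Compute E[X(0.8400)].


E[X(t)] = mu + (X(0) - mu)*exp(-theta*t)
= 4.6300 + (-0.0200 - 4.6300)*exp(-0.7200*0.8400)
= 4.6300 + -4.6500 * 0.5462
= 2.0902

2.0902


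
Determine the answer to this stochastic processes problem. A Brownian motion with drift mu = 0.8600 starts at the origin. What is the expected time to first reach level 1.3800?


Expected first passage time = a/mu
= 1.3800/0.8600
= 1.6047

1.6047


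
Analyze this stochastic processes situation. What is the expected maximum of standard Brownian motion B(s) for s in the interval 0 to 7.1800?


E(max B(s)) = sqrt(2t/pi)
= sqrt(2*7.1800/pi)
= sqrt(4.5709)
= 2.1380

2.1380


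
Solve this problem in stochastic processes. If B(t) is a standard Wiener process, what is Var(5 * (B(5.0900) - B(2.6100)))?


Var(alpha*(B(t)-B(s))) = alpha^2 * (t-s)
= 5^2 * (5.0900 - 2.6100)
= 25 * 2.4800
= 62.0000

62.0000


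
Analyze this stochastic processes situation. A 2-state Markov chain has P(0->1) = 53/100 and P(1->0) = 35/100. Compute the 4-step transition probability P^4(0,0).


Computing P^4 by matrix multiplication.
P = [[0.4700, 0.5300], [0.3500, 0.6500]]
After raising P to the power 4:
P^4(0,0) = 0.3979

0.3979


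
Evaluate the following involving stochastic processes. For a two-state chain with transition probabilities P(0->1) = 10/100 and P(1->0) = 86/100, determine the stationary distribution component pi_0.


Stationary distribution: pi_0 = p10/(p01+p10), pi_1 = p01/(p01+p10)
p01 = 0.1000, p10 = 0.8600
pi_0 = 0.8958

0.8958


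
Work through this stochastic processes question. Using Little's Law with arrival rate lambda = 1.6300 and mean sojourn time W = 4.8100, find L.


Little's Law: L = lambda * W
= 1.6300 * 4.8100
= 7.8403

7.8403


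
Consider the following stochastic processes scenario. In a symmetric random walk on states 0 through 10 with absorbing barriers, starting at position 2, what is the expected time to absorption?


For symmetric RW on 0,...,N with absorbing barriers, E(i) = i*(N-i)
E(2) = 2 * 8 = 16

16


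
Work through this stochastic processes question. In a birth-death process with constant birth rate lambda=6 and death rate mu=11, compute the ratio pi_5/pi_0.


For birth-death process, pi_n/pi_0 = (lambda/mu)^n
= (6/11)^5
= 0.0483

0.0483


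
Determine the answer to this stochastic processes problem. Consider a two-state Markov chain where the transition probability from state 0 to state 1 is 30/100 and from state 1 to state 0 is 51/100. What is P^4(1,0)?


Computing P^4 by matrix multiplication.
P = [[0.7000, 0.3000], [0.5100, 0.4900]]
After raising P to the power 4:
P^4(1,0) = 0.6288

0.6288


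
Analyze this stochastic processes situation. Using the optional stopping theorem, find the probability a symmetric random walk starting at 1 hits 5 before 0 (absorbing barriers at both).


By optional stopping theorem: E(M at tau) = M(0) = 1
P(hit 5)*5 + P(hit 0)*0 = 1
P(hit 5) = (1 - 0)/(5 - 0) = 1/5 = 0.2000

0.2000


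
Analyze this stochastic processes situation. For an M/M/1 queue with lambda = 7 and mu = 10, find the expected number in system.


rho = 7/10 = 0.7000
L = rho/(1-rho)
= 0.7000/0.3000
= 2.3333

2.3333


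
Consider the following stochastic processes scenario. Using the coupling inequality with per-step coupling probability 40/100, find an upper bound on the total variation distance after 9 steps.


TV distance bound <= (1-delta)^n
= (1 - 0.4000)^9
= 0.6000^9
= 0.0101

0.0101


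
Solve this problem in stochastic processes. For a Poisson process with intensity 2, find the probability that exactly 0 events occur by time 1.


P(N(t)=k) = (lambda*t)^k * exp(-lambda*t) / k!
lambda*t = 2
= 2^0 * exp(-2) / 0!
= 1 * 0.1353 / 1
= 0.1353

0.1353


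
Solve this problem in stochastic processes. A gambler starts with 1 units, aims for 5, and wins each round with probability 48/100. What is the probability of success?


Gambler's ruin formula:
r = q/p = 0.5200/0.4800 = 1.0833
P(win) = (1 - r^i)/(1 - r^N)
= (1 - 1.0833^1)/(1 - 1.0833^5)
= 0.1693

0.1693


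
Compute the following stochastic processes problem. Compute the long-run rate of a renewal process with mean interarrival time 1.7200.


Long-run renewal rate = 1/E(X)
= 1/1.7200
= 0.5814

0.5814


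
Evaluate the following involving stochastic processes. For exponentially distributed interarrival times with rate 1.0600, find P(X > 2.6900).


P(X > t) = exp(-lambda * t)
= exp(-1.0600 * 2.6900)
= exp(-2.8514) = 0.0578

0.0578


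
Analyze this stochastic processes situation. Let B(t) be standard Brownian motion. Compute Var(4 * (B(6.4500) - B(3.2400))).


Var(alpha*(B(t)-B(s))) = alpha^2 * (t-s)
= 4^2 * (6.4500 - 3.2400)
= 16 * 3.2100
= 51.3600

51.3600


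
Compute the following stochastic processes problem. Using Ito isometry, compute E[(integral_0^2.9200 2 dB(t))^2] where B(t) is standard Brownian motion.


By Ito isometry: E[(int f dB)^2] = int f^2 dt
= 2^2 * 2.9200
= 4 * 2.9200 = 11.6800

11.6800


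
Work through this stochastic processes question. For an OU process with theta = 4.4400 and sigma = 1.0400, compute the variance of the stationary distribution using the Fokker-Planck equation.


Stationary variance = sigma^2 / (2*theta)
= 1.0400^2 / (2*4.4400)
= 1.0816 / 8.8800
= 0.1218

0.1218


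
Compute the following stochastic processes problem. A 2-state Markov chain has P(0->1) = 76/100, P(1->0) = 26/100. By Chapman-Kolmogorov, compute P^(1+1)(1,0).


P^2 = P^1 * P^1
Computing via matrix multiplication of the transition matrix.
Entry (1,0) of P^2 = 0.2548

0.2548


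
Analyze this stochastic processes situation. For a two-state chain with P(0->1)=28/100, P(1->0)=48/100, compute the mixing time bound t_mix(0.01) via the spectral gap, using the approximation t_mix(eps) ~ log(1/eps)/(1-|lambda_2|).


lambda_2 = |1 - p01 - p10| = |1 - 0.2800 - 0.4800| = 0.2400
t_mix ~ log(1/eps)/(1 - |lambda_2|)
= log(100)/(1 - 0.2400) = 4.6052/0.7600
= 6.0594

6.0594


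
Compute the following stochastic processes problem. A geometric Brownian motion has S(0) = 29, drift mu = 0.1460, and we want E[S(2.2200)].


E[S(t)] = S(0) * exp(mu * t)
= 29 * exp(0.1460 * 2.2200)
= 29 * 1.3828
= 40.1016

40.1016


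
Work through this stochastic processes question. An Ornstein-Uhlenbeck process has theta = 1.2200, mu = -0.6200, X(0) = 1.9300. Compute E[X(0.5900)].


E[X(t)] = mu + (X(0) - mu)*exp(-theta*t)
= -0.6200 + (1.9300 - -0.6200)*exp(-1.2200*0.5900)
= -0.6200 + 2.5500 * 0.4868
= 0.6215

0.6215


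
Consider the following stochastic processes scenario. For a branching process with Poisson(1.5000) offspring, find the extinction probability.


Since mu = 1.5000 > 1, extinction prob q < 1.
Solve s = exp(mu*(s-1)) iteratively.
q = 0.4172

0.4172


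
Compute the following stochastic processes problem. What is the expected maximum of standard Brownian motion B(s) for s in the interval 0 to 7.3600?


E(max B(s)) = sqrt(2t/pi)
= sqrt(2*7.3600/pi)
= sqrt(4.6855)
= 2.1646

2.1646


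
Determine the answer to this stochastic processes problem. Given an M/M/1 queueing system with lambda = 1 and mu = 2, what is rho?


rho = lambda/mu
= 1/2
= 0.5000

0.5000


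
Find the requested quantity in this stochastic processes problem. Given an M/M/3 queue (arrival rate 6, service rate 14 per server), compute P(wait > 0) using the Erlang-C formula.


a = lambda/mu = 0.4286
rho = a/c = 0.1429
Erlang-C formula applied:
C(c,a) = 0.0100

0.0100


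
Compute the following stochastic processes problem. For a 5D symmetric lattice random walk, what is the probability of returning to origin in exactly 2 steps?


P(return in 2 steps) = P(reverse first step) = 1/(2d)
= 1/10
= 0.1000

0.1000


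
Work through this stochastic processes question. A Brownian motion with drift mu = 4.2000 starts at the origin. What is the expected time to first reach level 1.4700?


Expected first passage time = a/mu
= 1.4700/4.2000
= 0.3500

0.3500


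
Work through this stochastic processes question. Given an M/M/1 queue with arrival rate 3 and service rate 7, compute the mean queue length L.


rho = 3/7 = 0.4286
L = rho/(1-rho)
= 0.4286/0.5714
= 0.7500

0.7500


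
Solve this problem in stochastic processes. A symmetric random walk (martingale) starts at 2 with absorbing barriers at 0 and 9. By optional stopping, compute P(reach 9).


By optional stopping theorem: E(M at tau) = M(0) = 2
P(hit 9)*9 + P(hit 0)*0 = 2
P(hit 9) = (2 - 0)/(9 - 0) = 2/9 = 0.2222

0.2222


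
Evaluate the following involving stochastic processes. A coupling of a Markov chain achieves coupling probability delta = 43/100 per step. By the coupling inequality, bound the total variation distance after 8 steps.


TV distance bound <= (1-delta)^n
= (1 - 0.4300)^8
= 0.5700^8
= 0.0111

0.0111


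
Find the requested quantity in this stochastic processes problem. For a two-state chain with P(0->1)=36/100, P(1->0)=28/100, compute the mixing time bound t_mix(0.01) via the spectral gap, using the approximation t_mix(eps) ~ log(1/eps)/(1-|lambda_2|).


lambda_2 = |1 - p01 - p10| = |1 - 0.3600 - 0.2800| = 0.3600
t_mix ~ log(1/eps)/(1 - |lambda_2|)
= log(100)/(1 - 0.3600) = 4.6052/0.6400
= 7.1956

7.1956


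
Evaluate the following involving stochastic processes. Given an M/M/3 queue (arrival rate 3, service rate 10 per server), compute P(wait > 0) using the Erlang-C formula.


a = lambda/mu = 0.3000
rho = a/c = 0.1000
Erlang-C formula applied:
C(c,a) = 0.0037

0.0037


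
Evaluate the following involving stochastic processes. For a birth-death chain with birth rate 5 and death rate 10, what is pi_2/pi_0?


For birth-death process, pi_n/pi_0 = (lambda/mu)^n
= (5/10)^2
= 0.2500

0.2500


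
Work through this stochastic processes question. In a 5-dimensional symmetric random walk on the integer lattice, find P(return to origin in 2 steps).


P(return in 2 steps) = P(reverse first step) = 1/(2d)
= 1/10
= 0.1000

0.1000


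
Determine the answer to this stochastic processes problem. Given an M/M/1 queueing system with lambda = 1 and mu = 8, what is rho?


rho = lambda/mu
= 1/8
= 0.1250

0.1250


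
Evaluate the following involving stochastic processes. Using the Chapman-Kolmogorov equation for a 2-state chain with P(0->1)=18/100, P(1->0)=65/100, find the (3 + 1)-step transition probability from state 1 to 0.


P^4 = P^3 * P^1
Computing via matrix multiplication of the transition matrix.
Entry (1,0) of P^4 = 0.7825

0.7825


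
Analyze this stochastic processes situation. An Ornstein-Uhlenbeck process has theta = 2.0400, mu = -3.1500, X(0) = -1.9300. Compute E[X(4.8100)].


E[X(t)] = mu + (X(0) - mu)*exp(-theta*t)
= -3.1500 + (-1.9300 - -3.1500)*exp(-2.0400*4.8100)
= -3.1500 + 1.2200 * 5.4768e-05
= -3.1499

-3.1499


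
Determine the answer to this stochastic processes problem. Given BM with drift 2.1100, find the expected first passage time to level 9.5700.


Expected first passage time = a/mu
= 9.5700/2.1100
= 4.5355

4.5355


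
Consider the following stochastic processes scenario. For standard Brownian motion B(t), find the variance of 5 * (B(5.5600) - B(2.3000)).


Var(alpha*(B(t)-B(s))) = alpha^2 * (t-s)
= 5^2 * (5.5600 - 2.3000)
= 25 * 3.2600
= 81.5000

81.5000


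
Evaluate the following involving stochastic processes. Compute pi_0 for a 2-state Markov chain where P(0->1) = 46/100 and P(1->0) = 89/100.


Stationary distribution: pi_0 = p10/(p01+p10), pi_1 = p01/(p01+p10)
p01 = 0.4600, p10 = 0.8900
pi_0 = 0.6593

0.6593


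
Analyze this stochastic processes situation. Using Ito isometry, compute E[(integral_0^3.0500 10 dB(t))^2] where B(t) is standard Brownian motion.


By Ito isometry: E[(int f dB)^2] = int f^2 dt
= 10^2 * 3.0500
= 100 * 3.0500 = 305.0000

305.0000


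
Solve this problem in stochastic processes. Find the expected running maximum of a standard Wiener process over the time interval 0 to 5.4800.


E(max B(s)) = sqrt(2t/pi)
= sqrt(2*5.4800/pi)
= sqrt(3.4887)
= 1.8678

1.8678


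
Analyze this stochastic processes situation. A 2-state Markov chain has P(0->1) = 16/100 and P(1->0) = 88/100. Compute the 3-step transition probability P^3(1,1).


Computing P^3 by matrix multiplication.
P = [[0.8400, 0.1600], [0.8800, 0.1200]]
After raising P to the power 3:
P^3(1,1) = 0.1538

0.1538


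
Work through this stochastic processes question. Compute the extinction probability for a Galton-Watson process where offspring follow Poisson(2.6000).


Since mu = 2.6000 > 1, extinction prob q < 1.
Solve s = exp(mu*(s-1)) iteratively.
q = 0.0951

0.0951


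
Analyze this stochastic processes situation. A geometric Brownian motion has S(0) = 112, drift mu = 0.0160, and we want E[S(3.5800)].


E[S(t)] = S(0) * exp(mu * t)
= 112 * exp(0.0160 * 3.5800)
= 112 * 1.0590
= 118.6027

118.6027


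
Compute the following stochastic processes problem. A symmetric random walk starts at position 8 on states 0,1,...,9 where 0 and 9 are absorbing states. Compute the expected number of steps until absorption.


For symmetric RW on 0,...,N with absorbing barriers, E(i) = i*(N-i)
E(8) = 8 * 1 = 8

8


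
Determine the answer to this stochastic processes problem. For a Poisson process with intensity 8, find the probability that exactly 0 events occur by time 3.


P(N(t)=k) = (lambda*t)^k * exp(-lambda*t) / k!
lambda*t = 24
= 24^0 * exp(-24) / 0!
= 1 * 3.7751e-11 / 1
= 3.7751e-11

3.7751e-11


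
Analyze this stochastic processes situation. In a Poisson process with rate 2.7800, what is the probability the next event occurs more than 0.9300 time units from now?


P(X > t) = exp(-lambda * t)
= exp(-2.7800 * 0.9300)
= exp(-2.5854) = 0.0754

0.0754


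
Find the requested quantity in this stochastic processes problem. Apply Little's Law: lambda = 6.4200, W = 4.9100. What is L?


Little's Law: L = lambda * W
= 6.4200 * 4.9100
= 31.5222

31.5222


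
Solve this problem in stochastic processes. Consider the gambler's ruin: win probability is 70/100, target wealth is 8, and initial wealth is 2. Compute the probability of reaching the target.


Gambler's ruin formula:
r = q/p = 0.3000/0.7000 = 0.4286
P(win) = (1 - r^i)/(1 - r^N)
= (1 - 0.4286^2)/(1 - 0.4286^8)
= 0.8173

0.8173


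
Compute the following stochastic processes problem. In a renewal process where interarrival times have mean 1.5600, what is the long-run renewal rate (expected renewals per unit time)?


Long-run renewal rate = 1/E(X)
= 1/1.5600
= 0.6410

0.6410


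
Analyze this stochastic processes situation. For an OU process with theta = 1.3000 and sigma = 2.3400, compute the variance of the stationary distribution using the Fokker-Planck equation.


Stationary variance = sigma^2 / (2*theta)
= 2.3400^2 / (2*1.3000)
= 5.4756 / 2.6000
= 2.1060

2.1060


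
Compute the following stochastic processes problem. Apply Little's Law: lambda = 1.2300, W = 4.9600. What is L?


Little's Law: L = lambda * W
= 1.2300 * 4.9600
= 6.1008

6.1008


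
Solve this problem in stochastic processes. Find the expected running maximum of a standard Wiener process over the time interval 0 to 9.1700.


E(max B(s)) = sqrt(2t/pi)
= sqrt(2*9.1700/pi)
= sqrt(5.8378)
= 2.4162

2.4162


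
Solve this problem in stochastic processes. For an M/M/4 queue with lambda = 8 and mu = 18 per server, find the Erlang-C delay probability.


a = lambda/mu = 0.4444
rho = a/c = 0.1111
Erlang-C formula applied:
C(c,a) = 0.0012

0.0012


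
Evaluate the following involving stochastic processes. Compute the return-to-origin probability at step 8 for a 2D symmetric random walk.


P = C(8,4)^2 / 4^8
= 70^2 / 65536
= 4900 / 65536
= 0.0748

0.0748


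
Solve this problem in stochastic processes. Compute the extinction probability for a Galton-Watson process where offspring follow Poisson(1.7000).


Since mu = 1.7000 > 1, extinction prob q < 1.
Solve s = exp(mu*(s-1)) iteratively.
q = 0.3088

0.3088


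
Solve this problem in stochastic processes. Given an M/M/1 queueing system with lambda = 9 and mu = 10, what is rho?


rho = lambda/mu
= 9/10
= 0.9000

0.9000


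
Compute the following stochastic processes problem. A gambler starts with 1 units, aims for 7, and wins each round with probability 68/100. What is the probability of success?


Gambler's ruin formula:
r = q/p = 0.3200/0.6800 = 0.4706
P(win) = (1 - r^i)/(1 - r^N)
= (1 - 0.4706^1)/(1 - 0.4706^7)
= 0.5321

0.5321


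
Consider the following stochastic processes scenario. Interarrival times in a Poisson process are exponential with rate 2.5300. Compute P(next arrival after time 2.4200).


P(X > t) = exp(-lambda * t)
= exp(-2.5300 * 2.4200)
= exp(-6.1226) = 0.0022

0.0022


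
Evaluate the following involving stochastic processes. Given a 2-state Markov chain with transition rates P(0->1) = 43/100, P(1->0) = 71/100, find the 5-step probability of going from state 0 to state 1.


Computing P^5 by matrix multiplication.
P = [[0.5700, 0.4300], [0.7100, 0.2900]]
After raising P to the power 5:
P^5(0,1) = 0.3772

0.3772


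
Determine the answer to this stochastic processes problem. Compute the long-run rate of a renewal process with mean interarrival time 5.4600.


Long-run renewal rate = 1/E(X)
= 1/5.4600
= 0.1832

0.1832


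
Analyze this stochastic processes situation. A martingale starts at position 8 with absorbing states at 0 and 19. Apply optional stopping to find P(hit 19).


By optional stopping theorem: E(M at tau) = M(0) = 8
P(hit 19)*19 + P(hit 0)*0 = 8
P(hit 19) = (8 - 0)/(19 - 0) = 8/19 = 0.4211

0.4211


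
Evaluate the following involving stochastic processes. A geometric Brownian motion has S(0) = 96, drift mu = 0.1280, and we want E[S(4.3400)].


E[S(t)] = S(0) * exp(mu * t)
= 96 * exp(0.1280 * 4.3400)
= 96 * 1.7428
= 167.3133

167.3133


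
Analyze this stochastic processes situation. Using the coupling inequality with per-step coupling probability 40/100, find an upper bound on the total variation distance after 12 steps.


TV distance bound <= (1-delta)^n
= (1 - 0.4000)^12
= 0.6000^12
= 0.0022

0.0022


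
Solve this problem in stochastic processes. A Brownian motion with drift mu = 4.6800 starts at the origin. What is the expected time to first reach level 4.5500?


Expected first passage time = a/mu
= 4.5500/4.6800
= 0.9722

0.9722


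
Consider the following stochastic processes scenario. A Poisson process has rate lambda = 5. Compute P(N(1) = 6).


P(N(t)=k) = (lambda*t)^k * exp(-lambda*t) / k!
lambda*t = 5
= 5^6 * exp(-5) / 6!
= 15625 * 0.0067 / 720
= 0.1462

0.1462


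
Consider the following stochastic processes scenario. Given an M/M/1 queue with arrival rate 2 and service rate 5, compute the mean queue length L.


rho = 2/5 = 0.4000
L = rho/(1-rho)
= 0.4000/0.6000
= 0.6667

0.6667


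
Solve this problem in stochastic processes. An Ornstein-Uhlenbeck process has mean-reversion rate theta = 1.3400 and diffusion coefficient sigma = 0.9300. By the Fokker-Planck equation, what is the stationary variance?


Stationary variance = sigma^2 / (2*theta)
= 0.9300^2 / (2*1.3400)
= 0.8649 / 2.6800
= 0.3227

0.3227


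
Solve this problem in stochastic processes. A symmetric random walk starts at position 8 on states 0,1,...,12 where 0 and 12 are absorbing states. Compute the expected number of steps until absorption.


For symmetric RW on 0,...,N with absorbing barriers, E(i) = i*(N-i)
E(8) = 8 * 4 = 32

32


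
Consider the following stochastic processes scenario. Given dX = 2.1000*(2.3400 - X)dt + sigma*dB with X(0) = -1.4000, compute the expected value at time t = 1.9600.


E[X(t)] = mu + (X(0) - mu)*exp(-theta*t)
= 2.3400 + (-1.4000 - 2.3400)*exp(-2.1000*1.9600)
= 2.3400 + -3.7400 * 0.0163
= 2.2790

2.2790


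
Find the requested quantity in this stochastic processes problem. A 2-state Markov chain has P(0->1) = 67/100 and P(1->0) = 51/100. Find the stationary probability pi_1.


Stationary distribution: pi_0 = p10/(p01+p10), pi_1 = p01/(p01+p10)
p01 = 0.6700, p10 = 0.5100
pi_1 = 0.5678

0.5678


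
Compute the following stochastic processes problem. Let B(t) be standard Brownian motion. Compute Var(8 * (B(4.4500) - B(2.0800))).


Var(alpha*(B(t)-B(s))) = alpha^2 * (t-s)
= 8^2 * (4.4500 - 2.0800)
= 64 * 2.3700
= 151.6800

151.6800


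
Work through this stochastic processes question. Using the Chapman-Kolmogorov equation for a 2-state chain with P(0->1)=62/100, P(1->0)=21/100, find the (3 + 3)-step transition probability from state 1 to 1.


P^6 = P^3 * P^3
Computing via matrix multiplication of the transition matrix.
Entry (1,1) of P^6 = 0.7470

0.7470


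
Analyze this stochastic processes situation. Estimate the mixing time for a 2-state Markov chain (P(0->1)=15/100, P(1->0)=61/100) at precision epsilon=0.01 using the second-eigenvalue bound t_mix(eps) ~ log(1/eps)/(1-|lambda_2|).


lambda_2 = |1 - p01 - p10| = |1 - 0.1500 - 0.6100| = 0.2400
t_mix ~ log(1/eps)/(1 - |lambda_2|)
= log(100)/(1 - 0.2400) = 4.6052/0.7600
= 6.0594

6.0594


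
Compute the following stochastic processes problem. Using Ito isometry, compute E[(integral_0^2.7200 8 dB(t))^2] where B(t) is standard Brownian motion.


By Ito isometry: E[(int f dB)^2] = int f^2 dt
= 8^2 * 2.7200
= 64 * 2.7200 = 174.0800

174.0800


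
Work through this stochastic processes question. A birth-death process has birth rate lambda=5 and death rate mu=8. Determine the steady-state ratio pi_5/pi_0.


For birth-death process, pi_n/pi_0 = (lambda/mu)^n
= (5/8)^5
= 0.0954

0.0954


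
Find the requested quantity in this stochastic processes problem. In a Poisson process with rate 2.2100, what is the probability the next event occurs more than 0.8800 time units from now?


P(X > t) = exp(-lambda * t)
= exp(-2.2100 * 0.8800)
= exp(-1.9448) = 0.1430

0.1430


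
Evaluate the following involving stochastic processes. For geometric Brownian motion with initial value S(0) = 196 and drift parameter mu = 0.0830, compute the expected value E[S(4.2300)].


E[S(t)] = S(0) * exp(mu * t)
= 196 * exp(0.0830 * 4.2300)
= 196 * 1.4206
= 278.4406

278.4406


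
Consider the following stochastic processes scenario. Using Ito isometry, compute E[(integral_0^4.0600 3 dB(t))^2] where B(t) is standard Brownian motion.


By Ito isometry: E[(int f dB)^2] = int f^2 dt
= 3^2 * 4.0600
= 9 * 4.0600 = 36.5400

36.5400


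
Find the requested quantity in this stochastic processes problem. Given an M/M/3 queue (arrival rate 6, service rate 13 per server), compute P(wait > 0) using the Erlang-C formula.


a = lambda/mu = 0.4615
rho = a/c = 0.1538
Erlang-C formula applied:
C(c,a) = 0.0122

0.0122
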